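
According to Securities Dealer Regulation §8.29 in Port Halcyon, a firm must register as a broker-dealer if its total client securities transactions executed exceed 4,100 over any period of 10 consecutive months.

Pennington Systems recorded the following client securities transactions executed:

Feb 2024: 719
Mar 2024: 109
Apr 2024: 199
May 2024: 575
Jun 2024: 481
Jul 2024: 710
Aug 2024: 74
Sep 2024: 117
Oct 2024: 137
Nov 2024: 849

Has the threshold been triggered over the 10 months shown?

Total client securities transactions executed: 719 + 109 + 199 + 575 + 481 + 710 + 74 + 117 + 137 + 849 = 3,970.
3,970 ≤ 4,100, so the threshold is not exceeded.

No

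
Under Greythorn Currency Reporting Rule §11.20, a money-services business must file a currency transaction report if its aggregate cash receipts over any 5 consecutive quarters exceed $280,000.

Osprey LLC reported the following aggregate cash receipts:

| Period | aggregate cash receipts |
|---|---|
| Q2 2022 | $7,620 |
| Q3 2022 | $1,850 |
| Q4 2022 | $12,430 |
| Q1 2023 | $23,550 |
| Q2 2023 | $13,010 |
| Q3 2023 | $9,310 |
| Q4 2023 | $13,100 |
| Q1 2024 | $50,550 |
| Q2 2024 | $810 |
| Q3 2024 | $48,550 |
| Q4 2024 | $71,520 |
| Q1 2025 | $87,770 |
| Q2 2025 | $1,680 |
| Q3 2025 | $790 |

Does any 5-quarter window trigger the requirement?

No

Q2 2022–Q2 2023: $7,620 + $1,850 + $12,430 + $23,550 + $13,010 = $58,460 (under)
Q3 2022–Q3 2023: $1,850 + $12,430 + $23,550 + $13,010 + $9,310 = $60,150 (under)
Q4 2022–Q4 2023: $12,430 + $23,550 + $13,010 + $9,310 + $13,100 = $71,400 (under)
Q1 2023–Q1 2024: $23,550 + $13,010 + $9,310 + $13,100 + $50,550 = $109,520 (under)
Q2 2023–Q2 2024: $13,010 + $9,310 + $13,100 + $50,550 + $810 = $86,780 (under)
Q3 2023–Q3 2024: $9,310 + $13,100 + $50,550 + $810 + $48,550 = $122,320 (under)
Q4 2023–Q4 2024: $13,100 + $50,550 + $810 + $48,550 + $71,520 = $184,530 (under)
Q1 2024–Q1 2025: $50,550 + $810 + $48,550 + $71,520 + $87,770 = $259,200 (under)
Q2 2024–Q2 2025: $810 + $48,550 + $71,520 + $87,770 + $1,680 = $210,330 (under)
Q3 2024–Q3 2025: $48,550 + $71,520 + $87,770 + $1,680 + $790 = $210,310 (under)
No window exceeds $280,000.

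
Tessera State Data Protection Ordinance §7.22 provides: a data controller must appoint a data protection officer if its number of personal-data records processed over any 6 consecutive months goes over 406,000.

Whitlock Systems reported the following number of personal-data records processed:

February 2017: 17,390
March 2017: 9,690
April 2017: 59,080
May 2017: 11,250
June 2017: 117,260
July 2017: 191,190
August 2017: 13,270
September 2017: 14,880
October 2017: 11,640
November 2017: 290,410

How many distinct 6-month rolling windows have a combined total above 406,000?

2

February 2017–July 2017: 17,390 + 9,690 + 59,080 + 11,250 + 117,260 + 191,190 = 405,860 (under)
March 2017–August 2017: 9,690 + 59,080 + 11,250 + 117,260 + 191,190 + 13,270 = 401,740 (under)
April 2017–September 2017: 59,080 + 11,250 + 117,260 + 191,190 + 13,270 + 14,880 = 406,930 (over)
May 2017–October 2017: 11,250 + 117,260 + 191,190 + 13,270 + 14,880 + 11,640 = 359,490 (under)
June 2017–November 2017: 117,260 + 191,190 + 13,270 + 14,880 + 11,640 + 290,410 = 638,650 (over)
2 windows exceed the threshold.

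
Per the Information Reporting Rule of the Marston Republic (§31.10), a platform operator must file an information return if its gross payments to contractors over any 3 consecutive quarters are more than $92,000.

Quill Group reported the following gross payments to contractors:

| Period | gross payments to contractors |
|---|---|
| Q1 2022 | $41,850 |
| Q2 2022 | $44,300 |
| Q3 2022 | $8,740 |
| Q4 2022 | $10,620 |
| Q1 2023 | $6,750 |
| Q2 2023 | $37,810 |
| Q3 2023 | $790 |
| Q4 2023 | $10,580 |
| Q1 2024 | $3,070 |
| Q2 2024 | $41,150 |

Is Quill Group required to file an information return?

Q1 2022–Q3 2022: $41,850 + $44,300 + $8,740 = $94,890 (over)
Q2 2022–Q4 2022: $44,300 + $8,740 + $10,620 = $63,660 (under)
Q3 2022–Q1 2023: $8,740 + $10,620 + $6,750 = $26,110 (under)
Q4 2022–Q2 2023: $10,620 + $6,750 + $37,810 = $55,180 (under)
Q1 2023–Q3 2023: $6,750 + $37,810 + $790 = $45,350 (under)
Q2 2023–Q4 2023: $37,810 + $790 + $10,580 = $49,180 (under)
Q3 2023–Q1 2024: $790 + $10,580 + $3,070 = $14,440 (under)
Q4 2023–Q2 2024: $10,580 + $3,070 + $41,150 = $54,800 (under)
At least one window exceeds $92,000.

Yes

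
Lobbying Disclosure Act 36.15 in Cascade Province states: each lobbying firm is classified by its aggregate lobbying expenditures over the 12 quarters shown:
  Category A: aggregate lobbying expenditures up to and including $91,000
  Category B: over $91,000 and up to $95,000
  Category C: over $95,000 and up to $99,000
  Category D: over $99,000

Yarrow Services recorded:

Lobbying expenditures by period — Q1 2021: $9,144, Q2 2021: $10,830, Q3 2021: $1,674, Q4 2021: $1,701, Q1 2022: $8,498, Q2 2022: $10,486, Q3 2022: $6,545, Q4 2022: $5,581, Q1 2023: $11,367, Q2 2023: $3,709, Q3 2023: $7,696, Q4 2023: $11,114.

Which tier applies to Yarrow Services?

Category A

Aggregate lobbying expenditures: $9,144 + $10,830 + $1,674 + $1,701 + $8,498 + $10,486 + $6,545 + $5,581 + $11,367 + $3,709 + $7,696 + $11,114 = $88,345.
$88,345 ≤ $91,000, so Category A applies.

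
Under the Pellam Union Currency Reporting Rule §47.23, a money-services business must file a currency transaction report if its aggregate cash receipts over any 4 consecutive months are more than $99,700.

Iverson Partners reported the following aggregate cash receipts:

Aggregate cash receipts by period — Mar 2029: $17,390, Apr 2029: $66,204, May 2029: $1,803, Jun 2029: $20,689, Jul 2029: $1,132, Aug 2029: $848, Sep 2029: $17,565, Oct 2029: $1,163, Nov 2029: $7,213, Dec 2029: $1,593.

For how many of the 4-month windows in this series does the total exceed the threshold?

1

Mar 2029–Jun 2029: $17,390 + $66,204 + $1,803 + $20,689 = $106,086 (over)
Apr 2029–Jul 2029: $66,204 + $1,803 + $20,689 + $1,132 = $89,828 (under)
May 2029–Aug 2029: $1,803 + $20,689 + $1,132 + $848 = $24,472 (under)
Jun 2029–Sep 2029: $20,689 + $1,132 + $848 + $17,565 = $40,234 (under)
Jul 2029–Oct 2029: $1,132 + $848 + $17,565 + $1,163 = $20,708 (under)
Aug 2029–Nov 2029: $848 + $17,565 + $1,163 + $7,213 = $26,789 (under)
Sep 2029–Dec 2029: $17,565 + $1,163 + $7,213 + $1,593 = $27,534 (under)
1 window exceeds the threshold.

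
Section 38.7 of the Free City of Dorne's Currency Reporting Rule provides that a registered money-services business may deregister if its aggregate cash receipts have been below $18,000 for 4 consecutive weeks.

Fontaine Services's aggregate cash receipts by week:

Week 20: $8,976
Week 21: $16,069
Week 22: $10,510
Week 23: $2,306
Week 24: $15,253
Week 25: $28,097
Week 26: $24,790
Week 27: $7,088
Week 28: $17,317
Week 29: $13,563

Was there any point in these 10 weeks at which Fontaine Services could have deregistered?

Weeks below $18,000: Week 20, Week 21, Week 22, Week 23, Week 24, Week 27, Week 28, Week 29.
Longest run of consecutive weeks below the threshold: 5.
5 ≥ 4, so Fontaine Services became eligible.

Yes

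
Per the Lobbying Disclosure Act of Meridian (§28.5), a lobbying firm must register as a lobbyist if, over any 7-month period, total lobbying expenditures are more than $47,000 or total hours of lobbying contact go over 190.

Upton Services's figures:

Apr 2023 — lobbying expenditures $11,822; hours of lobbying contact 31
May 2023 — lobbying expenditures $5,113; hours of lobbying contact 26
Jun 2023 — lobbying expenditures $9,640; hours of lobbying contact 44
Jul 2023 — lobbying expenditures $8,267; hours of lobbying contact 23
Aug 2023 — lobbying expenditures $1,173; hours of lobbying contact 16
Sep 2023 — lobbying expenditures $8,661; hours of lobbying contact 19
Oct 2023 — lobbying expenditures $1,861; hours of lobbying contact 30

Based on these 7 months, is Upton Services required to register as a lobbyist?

Total lobbying expenditures: $11,822 + $5,113 + $9,640 + $8,267 + $1,173 + $8,661 + $1,861 = $46,537 (≤ $47,000).
Total hours of lobbying contact: 31 + 26 + 44 + 23 + 16 + 19 + 30 = 189 (≤ 190).
The test is 'or': neither threshold is exceeded.

No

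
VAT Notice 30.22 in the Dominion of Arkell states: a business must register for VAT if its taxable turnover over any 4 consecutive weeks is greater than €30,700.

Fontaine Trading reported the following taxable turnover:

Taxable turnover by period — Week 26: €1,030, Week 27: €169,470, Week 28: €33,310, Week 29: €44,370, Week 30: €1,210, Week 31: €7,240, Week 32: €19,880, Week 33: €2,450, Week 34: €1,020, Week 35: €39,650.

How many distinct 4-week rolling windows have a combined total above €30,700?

Week 26–Week 29: €1,030 + €169,470 + €33,310 + €44,370 = €248,180 (over)
Week 27–Week 30: €169,470 + €33,310 + €44,370 + €1,210 = €248,360 (over)
Week 28–Week 31: €33,310 + €44,370 + €1,210 + €7,240 = €86,130 (over)
Week 29–Week 32: €44,370 + €1,210 + €7,240 + €19,880 = €72,700 (over)
Week 30–Week 33: €1,210 + €7,240 + €19,880 + €2,450 = €30,780 (over)
Week 31–Week 34: €7,240 + €19,880 + €2,450 + €1,020 = €30,590 (under)
Week 32–Week 35: €19,880 + €2,450 + €1,020 + €39,650 = €63,000 (over)
6 windows exceed the threshold.

6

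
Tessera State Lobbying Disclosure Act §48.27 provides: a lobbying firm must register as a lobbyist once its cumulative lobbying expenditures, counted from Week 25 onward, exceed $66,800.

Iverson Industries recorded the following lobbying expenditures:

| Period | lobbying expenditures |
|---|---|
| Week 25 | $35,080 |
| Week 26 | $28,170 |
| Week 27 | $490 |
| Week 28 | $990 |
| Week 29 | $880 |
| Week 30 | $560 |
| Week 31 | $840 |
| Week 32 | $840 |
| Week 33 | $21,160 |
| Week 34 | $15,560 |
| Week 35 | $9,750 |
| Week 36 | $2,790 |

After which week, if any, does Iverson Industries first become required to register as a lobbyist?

Through Week 25: $35,080
Through Week 26: $63,250
Through Week 27: $63,740
Through Week 28: $64,730
Through Week 29: $65,610
Through Week 30: $66,170
Through Week 31: $67,010 ← exceeds threshold

Week 31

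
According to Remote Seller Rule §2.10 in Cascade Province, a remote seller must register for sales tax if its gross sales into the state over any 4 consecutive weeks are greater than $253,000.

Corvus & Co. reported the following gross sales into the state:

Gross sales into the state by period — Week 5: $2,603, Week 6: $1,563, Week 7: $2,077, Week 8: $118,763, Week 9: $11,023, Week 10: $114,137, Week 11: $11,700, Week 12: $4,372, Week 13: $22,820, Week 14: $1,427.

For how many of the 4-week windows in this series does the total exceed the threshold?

1

Week 5–Week 8: $2,603 + $1,563 + $2,077 + $118,763 = $125,006 (under)
Week 6–Week 9: $1,563 + $2,077 + $118,763 + $11,023 = $133,426 (under)
Week 7–Week 10: $2,077 + $118,763 + $11,023 + $114,137 = $246,000 (under)
Week 8–Week 11: $118,763 + $11,023 + $114,137 + $11,700 = $255,623 (over)
Week 9–Week 12: $11,023 + $114,137 + $11,700 + $4,372 = $141,232 (under)
Week 10–Week 13: $114,137 + $11,700 + $4,372 + $22,820 = $153,029 (under)
Week 11–Week 14: $11,700 + $4,372 + $22,820 + $1,427 = $40,319 (under)
1 window exceeds the threshold.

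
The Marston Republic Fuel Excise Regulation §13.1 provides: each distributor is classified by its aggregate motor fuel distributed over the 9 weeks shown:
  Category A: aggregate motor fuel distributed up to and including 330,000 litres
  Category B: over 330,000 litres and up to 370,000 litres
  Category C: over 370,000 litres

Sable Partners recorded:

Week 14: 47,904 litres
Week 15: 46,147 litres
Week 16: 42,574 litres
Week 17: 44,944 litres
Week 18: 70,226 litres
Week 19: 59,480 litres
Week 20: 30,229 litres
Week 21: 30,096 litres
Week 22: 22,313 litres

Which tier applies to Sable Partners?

Category C

Aggregate motor fuel distributed: 47,904 litres + 46,147 litres + 42,574 litres + 44,944 litres + 70,226 litres + 59,480 litres + 30,229 litres + 30,096 litres + 22,313 litres = 393,913 litres.
393,913 litres > 370,000 litres, so Category C applies.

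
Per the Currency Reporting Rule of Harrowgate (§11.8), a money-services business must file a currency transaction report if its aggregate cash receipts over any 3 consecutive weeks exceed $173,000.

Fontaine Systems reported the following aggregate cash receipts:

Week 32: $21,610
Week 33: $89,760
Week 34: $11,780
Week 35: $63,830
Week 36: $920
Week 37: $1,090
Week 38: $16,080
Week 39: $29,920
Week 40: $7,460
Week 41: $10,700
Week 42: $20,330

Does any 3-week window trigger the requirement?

No

Week 32–Week 34: $21,610 + $89,760 + $11,780 = $123,150 (under)
Week 33–Week 35: $89,760 + $11,780 + $63,830 = $165,370 (under)
Week 34–Week 36: $11,780 + $63,830 + $920 = $76,530 (under)
Week 35–Week 37: $63,830 + $920 + $1,090 = $65,840 (under)
Week 36–Week 38: $920 + $1,090 + $16,080 = $18,090 (under)
Week 37–Week 39: $1,090 + $16,080 + $29,920 = $47,090 (under)
Week 38–Week 40: $16,080 + $29,920 + $7,460 = $53,460 (under)
Week 39–Week 41: $29,920 + $7,460 + $10,700 = $48,080 (under)
Week 40–Week 42: $7,460 + $10,700 + $20,330 = $38,490 (under)
No window exceeds $173,000.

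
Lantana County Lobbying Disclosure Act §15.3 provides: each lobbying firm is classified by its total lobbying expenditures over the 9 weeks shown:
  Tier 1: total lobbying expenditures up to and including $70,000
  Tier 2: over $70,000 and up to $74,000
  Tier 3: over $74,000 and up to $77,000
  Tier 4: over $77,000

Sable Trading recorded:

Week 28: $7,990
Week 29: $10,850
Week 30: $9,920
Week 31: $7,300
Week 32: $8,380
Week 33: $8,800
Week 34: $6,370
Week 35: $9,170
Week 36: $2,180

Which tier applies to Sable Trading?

Total lobbying expenditures: $7,990 + $10,850 + $9,920 + $7,300 + $8,380 + $8,800 + $6,370 + $9,170 + $2,180 = $70,960.
$70,000 < $70,960 ≤ $74,000, so Tier 2 applies.

Tier 2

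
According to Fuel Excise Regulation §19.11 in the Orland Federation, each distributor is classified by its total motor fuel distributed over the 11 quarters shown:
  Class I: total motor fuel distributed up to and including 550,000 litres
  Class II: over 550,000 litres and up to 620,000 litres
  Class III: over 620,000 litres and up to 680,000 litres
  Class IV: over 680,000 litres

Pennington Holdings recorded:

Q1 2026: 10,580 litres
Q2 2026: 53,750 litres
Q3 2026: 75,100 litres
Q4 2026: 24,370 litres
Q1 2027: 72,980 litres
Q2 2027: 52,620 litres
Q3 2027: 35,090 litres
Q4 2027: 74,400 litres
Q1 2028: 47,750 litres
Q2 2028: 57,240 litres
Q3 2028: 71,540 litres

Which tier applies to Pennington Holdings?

Total motor fuel distributed: 10,580 litres + 53,750 litres + 75,100 litres + 24,370 litres + 72,980 litres + 52,620 litres + 35,090 litres + 74,400 litres + 47,750 litres + 57,240 litres + 71,540 litres = 575,420 litres.
550,000 litres < 575,420 litres ≤ 620,000 litres, so Class II applies.

Class II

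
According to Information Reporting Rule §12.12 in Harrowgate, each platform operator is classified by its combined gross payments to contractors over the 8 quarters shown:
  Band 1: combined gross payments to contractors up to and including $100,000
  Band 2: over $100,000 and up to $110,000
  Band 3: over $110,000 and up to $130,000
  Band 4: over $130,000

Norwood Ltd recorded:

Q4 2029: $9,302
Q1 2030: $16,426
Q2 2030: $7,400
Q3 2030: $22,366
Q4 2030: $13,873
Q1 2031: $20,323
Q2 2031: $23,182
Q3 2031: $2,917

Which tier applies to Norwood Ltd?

Band 3

Combined gross payments to contractors: $9,302 + $16,426 + $7,400 + $22,366 + $13,873 + $20,323 + $23,182 + $2,917 = $115,789.
$110,000 < $115,789 ≤ $130,000, so Band 3 applies.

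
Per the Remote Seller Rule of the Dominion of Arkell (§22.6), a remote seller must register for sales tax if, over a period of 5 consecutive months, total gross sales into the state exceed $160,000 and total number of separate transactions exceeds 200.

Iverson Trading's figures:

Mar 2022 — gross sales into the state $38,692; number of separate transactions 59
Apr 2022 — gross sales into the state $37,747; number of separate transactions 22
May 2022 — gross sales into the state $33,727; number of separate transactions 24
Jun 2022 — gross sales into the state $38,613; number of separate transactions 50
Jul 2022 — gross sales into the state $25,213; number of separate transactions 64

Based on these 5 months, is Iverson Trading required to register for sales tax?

Total gross sales into the state: $38,692 + $37,747 + $33,727 + $38,613 + $25,213 = $173,992 (> $160,000).
Total number of separate transactions: 59 + 22 + 24 + 50 + 64 = 219 (> 200).
The test is 'and': both thresholds are exceeded.

Yes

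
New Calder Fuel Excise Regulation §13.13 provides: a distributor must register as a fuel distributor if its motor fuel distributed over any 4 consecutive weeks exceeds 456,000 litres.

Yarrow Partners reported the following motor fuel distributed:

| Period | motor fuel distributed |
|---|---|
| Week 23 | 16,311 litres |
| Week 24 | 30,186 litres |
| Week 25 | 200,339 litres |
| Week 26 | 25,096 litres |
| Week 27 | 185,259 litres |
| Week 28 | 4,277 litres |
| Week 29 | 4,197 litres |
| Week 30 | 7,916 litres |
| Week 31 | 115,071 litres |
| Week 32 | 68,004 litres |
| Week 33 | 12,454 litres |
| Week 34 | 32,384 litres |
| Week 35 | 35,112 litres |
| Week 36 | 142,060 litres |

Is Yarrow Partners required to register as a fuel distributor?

No

Week 23–Week 26: 16,311 litres + 30,186 litres + 200,339 litres + 25,096 litres = 271,932 litres (under)
Week 24–Week 27: 30,186 litres + 200,339 litres + 25,096 litres + 185,259 litres = 440,880 litres (under)
Week 25–Week 28: 200,339 litres + 25,096 litres + 185,259 litres + 4,277 litres = 414,971 litres (under)
Week 26–Week 29: 25,096 litres + 185,259 litres + 4,277 litres + 4,197 litres = 218,829 litres (under)
Week 27–Week 30: 185,259 litres + 4,277 litres + 4,197 litres + 7,916 litres = 201,649 litres (under)
Week 28–Week 31: 4,277 litres + 4,197 litres + 7,916 litres + 115,071 litres = 131,461 litres (under)
Week 29–Week 32: 4,197 litres + 7,916 litres + 115,071 litres + 68,004 litres = 195,188 litres (under)
Week 30–Week 33: 7,916 litres + 115,071 litres + 68,004 litres + 12,454 litres = 203,445 litres (under)
Week 31–Week 34: 115,071 litres + 68,004 litres + 12,454 litres + 32,384 litres = 227,913 litres (under)
Week 32–Week 35: 68,004 litres + 12,454 litres + 32,384 litres + 35,112 litres = 147,954 litres (under)
Week 33–Week 36: 12,454 litres + 32,384 litres + 35,112 litres + 142,060 litres = 222,010 litres (under)
No window exceeds 456,000 litres.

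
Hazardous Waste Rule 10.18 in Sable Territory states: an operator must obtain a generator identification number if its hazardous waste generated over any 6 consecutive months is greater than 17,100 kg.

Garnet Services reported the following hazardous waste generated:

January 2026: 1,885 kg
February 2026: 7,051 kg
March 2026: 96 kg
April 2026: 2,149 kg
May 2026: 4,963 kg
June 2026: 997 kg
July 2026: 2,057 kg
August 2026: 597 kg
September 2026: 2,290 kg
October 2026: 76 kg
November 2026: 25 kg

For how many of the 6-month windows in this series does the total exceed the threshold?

January 2026–June 2026: 1,885 kg + 7,051 kg + 96 kg + 2,149 kg + 4,963 kg + 997 kg = 17,141 kg (over)
February 2026–July 2026: 7,051 kg + 96 kg + 2,149 kg + 4,963 kg + 997 kg + 2,057 kg = 17,313 kg (over)
March 2026–August 2026: 96 kg + 2,149 kg + 4,963 kg + 997 kg + 2,057 kg + 597 kg = 10,859 kg (under)
April 2026–September 2026: 2,149 kg + 4,963 kg + 997 kg + 2,057 kg + 597 kg + 2,290 kg = 13,053 kg (under)
May 2026–October 2026: 4,963 kg + 997 kg + 2,057 kg + 597 kg + 2,290 kg + 76 kg = 10,980 kg (under)
June 2026–November 2026: 997 kg + 2,057 kg + 597 kg + 2,290 kg + 76 kg + 25 kg = 6,042 kg (under)
2 windows exceed the threshold.

2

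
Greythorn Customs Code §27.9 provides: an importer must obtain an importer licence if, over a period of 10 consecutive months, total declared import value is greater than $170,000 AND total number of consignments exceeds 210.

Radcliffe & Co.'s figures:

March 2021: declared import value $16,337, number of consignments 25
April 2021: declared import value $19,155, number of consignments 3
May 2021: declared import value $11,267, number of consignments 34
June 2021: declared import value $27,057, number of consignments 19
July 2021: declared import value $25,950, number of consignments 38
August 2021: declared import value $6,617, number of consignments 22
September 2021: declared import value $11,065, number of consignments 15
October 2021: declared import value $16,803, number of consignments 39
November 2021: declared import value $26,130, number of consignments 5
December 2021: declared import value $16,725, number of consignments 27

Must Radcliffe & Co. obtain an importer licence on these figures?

Yes

Total declared import value: $16,337 + $19,155 + $11,267 + $27,057 + $25,950 + $6,617 + $11,065 + $16,803 + $26,130 + $16,725 = $177,106 (> $170,000).
Total number of consignments: 25 + 3 + 34 + 19 + 38 + 22 + 15 + 39 + 5 + 27 = 227 (> 210).
The test is 'and': both thresholds are exceeded.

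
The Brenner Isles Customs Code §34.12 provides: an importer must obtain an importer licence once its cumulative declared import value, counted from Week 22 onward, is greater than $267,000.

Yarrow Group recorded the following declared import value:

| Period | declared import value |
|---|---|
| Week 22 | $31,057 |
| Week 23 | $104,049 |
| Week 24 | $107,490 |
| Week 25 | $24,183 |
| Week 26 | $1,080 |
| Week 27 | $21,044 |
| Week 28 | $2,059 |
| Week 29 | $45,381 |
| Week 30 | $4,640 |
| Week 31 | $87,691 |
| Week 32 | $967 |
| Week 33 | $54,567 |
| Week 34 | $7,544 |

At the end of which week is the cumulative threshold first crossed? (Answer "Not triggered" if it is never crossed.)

Through Week 22: $31,057
Through Week 23: $135,106
Through Week 24: $242,596
Through Week 25: $266,779
Through Week 26: $267,859 ← exceeds threshold

Week 26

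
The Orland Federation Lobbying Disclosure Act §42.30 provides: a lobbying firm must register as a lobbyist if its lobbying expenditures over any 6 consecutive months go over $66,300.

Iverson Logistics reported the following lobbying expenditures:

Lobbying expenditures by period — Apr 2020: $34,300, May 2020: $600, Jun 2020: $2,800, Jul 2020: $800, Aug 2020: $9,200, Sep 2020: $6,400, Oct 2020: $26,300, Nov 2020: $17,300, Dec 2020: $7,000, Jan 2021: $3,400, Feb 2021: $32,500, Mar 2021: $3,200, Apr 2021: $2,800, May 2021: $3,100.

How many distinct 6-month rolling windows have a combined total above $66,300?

4

Apr 2020–Sep 2020: $34,300 + $600 + $2,800 + $800 + $9,200 + $6,400 = $54,100 (under)
May 2020–Oct 2020: $600 + $2,800 + $800 + $9,200 + $6,400 + $26,300 = $46,100 (under)
Jun 2020–Nov 2020: $2,800 + $800 + $9,200 + $6,400 + $26,300 + $17,300 = $62,800 (under)
Jul 2020–Dec 2020: $800 + $9,200 + $6,400 + $26,300 + $17,300 + $7,000 = $67,000 (over)
Aug 2020–Jan 2021: $9,200 + $6,400 + $26,300 + $17,300 + $7,000 + $3,400 = $69,600 (over)
Sep 2020–Feb 2021: $6,400 + $26,300 + $17,300 + $7,000 + $3,400 + $32,500 = $92,900 (over)
Oct 2020–Mar 2021: $26,300 + $17,300 + $7,000 + $3,400 + $32,500 + $3,200 = $89,700 (over)
Nov 2020–Apr 2021: $17,300 + $7,000 + $3,400 + $32,500 + $3,200 + $2,800 = $66,200 (under)
Dec 2020–May 2021: $7,000 + $3,400 + $32,500 + $3,200 + $2,800 + $3,100 = $52,000 (under)
4 windows exceed the threshold.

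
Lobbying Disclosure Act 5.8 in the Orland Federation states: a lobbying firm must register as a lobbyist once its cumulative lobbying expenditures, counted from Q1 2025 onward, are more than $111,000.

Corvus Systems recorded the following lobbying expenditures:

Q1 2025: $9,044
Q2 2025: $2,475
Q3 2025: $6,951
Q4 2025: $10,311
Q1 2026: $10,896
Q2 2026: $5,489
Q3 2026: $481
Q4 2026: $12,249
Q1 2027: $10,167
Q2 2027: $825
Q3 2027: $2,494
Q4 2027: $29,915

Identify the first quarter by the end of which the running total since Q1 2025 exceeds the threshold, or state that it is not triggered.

Not triggered

Through Q1 2025: $9,044
Through Q2 2025: $11,519
Through Q3 2025: $18,470
Through Q4 2025: $28,781
Through Q1 2026: $39,677
Through Q2 2026: $45,166
Through Q3 2026: $45,647
Through Q4 2026: $57,896
Through Q1 2027: $68,063
Through Q2 2027: $68,888
Through Q3 2027: $71,382
Through Q4 2027: $101,297
Final cumulative total $101,297 ≤ $111,000; the threshold is never exceeded.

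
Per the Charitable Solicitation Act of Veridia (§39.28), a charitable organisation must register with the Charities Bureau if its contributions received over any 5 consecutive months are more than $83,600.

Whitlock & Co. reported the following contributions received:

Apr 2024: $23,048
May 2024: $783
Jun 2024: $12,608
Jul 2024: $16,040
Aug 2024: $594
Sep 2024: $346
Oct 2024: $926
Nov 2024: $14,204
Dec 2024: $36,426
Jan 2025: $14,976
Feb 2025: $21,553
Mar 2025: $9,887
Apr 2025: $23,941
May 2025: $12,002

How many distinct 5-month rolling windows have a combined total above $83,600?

Apr 2024–Aug 2024: $23,048 + $783 + $12,608 + $16,040 + $594 = $53,073 (under)
May 2024–Sep 2024: $783 + $12,608 + $16,040 + $594 + $346 = $30,371 (under)
Jun 2024–Oct 2024: $12,608 + $16,040 + $594 + $346 + $926 = $30,514 (under)
Jul 2024–Nov 2024: $16,040 + $594 + $346 + $926 + $14,204 = $32,110 (under)
Aug 2024–Dec 2024: $594 + $346 + $926 + $14,204 + $36,426 = $52,496 (under)
Sep 2024–Jan 2025: $346 + $926 + $14,204 + $36,426 + $14,976 = $66,878 (under)
Oct 2024–Feb 2025: $926 + $14,204 + $36,426 + $14,976 + $21,553 = $88,085 (over)
Nov 2024–Mar 2025: $14,204 + $36,426 + $14,976 + $21,553 + $9,887 = $97,046 (over)
Dec 2024–Apr 2025: $36,426 + $14,976 + $21,553 + $9,887 + $23,941 = $106,783 (over)
Jan 2025–May 2025: $14,976 + $21,553 + $9,887 + $23,941 + $12,002 = $82,359 (under)
3 windows exceed the threshold.

3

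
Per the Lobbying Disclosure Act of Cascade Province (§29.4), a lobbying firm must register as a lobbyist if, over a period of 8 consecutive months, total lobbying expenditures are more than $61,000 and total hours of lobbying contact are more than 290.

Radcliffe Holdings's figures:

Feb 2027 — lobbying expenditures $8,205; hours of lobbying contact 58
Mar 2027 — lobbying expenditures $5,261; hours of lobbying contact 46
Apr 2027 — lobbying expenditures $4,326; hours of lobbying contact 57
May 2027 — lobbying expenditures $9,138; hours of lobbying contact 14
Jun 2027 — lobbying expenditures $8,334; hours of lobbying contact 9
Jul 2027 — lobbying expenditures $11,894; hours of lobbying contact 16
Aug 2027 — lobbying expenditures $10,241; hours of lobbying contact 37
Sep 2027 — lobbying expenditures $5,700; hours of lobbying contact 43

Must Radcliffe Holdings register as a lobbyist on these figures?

No

Total lobbying expenditures: $8,205 + $5,261 + $4,326 + $9,138 + $8,334 + $11,894 + $10,241 + $5,700 = $63,099 (> $61,000).
Total hours of lobbying contact: 58 + 46 + 57 + 14 + 9 + 16 + 37 + 43 = 280 (≤ 290).
The test is 'and': the rule requires both, and at least one is not exceeded.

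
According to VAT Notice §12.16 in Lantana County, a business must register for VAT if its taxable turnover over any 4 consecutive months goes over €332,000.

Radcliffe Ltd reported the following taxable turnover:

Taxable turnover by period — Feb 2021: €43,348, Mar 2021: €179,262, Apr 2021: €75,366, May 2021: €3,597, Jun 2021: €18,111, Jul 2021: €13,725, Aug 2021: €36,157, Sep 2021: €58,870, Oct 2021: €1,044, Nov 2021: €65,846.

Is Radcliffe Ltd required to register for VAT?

Feb 2021–May 2021: €43,348 + €179,262 + €75,366 + €3,597 = €301,573 (under)
Mar 2021–Jun 2021: €179,262 + €75,366 + €3,597 + €18,111 = €276,336 (under)
Apr 2021–Jul 2021: €75,366 + €3,597 + €18,111 + €13,725 = €110,799 (under)
May 2021–Aug 2021: €3,597 + €18,111 + €13,725 + €36,157 = €71,590 (under)
Jun 2021–Sep 2021: €18,111 + €13,725 + €36,157 + €58,870 = €126,863 (under)
Jul 2021–Oct 2021: €13,725 + €36,157 + €58,870 + €1,044 = €109,796 (under)
Aug 2021–Nov 2021: €36,157 + €58,870 + €1,044 + €65,846 = €161,917 (under)
No window exceeds €332,000.

No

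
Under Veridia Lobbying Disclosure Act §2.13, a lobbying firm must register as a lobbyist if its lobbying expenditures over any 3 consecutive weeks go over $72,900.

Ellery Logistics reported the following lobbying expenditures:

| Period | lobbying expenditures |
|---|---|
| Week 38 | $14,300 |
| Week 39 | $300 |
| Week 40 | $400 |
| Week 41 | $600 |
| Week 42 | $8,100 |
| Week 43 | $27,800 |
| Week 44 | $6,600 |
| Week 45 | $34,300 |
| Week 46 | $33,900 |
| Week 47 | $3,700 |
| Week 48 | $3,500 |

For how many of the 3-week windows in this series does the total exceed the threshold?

1

Week 38–Week 40: $14,300 + $300 + $400 = $15,000 (under)
Week 39–Week 41: $300 + $400 + $600 = $1,300 (under)
Week 40–Week 42: $400 + $600 + $8,100 = $9,100 (under)
Week 41–Week 43: $600 + $8,100 + $27,800 = $36,500 (under)
Week 42–Week 44: $8,100 + $27,800 + $6,600 = $42,500 (under)
Week 43–Week 45: $27,800 + $6,600 + $34,300 = $68,700 (under)
Week 44–Week 46: $6,600 + $34,300 + $33,900 = $74,800 (over)
Week 45–Week 47: $34,300 + $33,900 + $3,700 = $71,900 (under)
Week 46–Week 48: $33,900 + $3,700 + $3,500 = $41,100 (under)
1 window exceeds the threshold.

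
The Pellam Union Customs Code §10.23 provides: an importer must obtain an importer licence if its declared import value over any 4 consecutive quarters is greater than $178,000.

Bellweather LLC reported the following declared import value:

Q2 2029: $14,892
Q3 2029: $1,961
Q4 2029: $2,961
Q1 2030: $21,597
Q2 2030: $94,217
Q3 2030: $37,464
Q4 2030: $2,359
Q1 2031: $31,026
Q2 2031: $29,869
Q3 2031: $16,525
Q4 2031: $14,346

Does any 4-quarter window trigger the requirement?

Q2 2029–Q1 2030: $14,892 + $1,961 + $2,961 + $21,597 = $41,411 (under)
Q3 2029–Q2 2030: $1,961 + $2,961 + $21,597 + $94,217 = $120,736 (under)
Q4 2029–Q3 2030: $2,961 + $21,597 + $94,217 + $37,464 = $156,239 (under)
Q1 2030–Q4 2030: $21,597 + $94,217 + $37,464 + $2,359 = $155,637 (under)
Q2 2030–Q1 2031: $94,217 + $37,464 + $2,359 + $31,026 = $165,066 (under)
Q3 2030–Q2 2031: $37,464 + $2,359 + $31,026 + $29,869 = $100,718 (under)
Q4 2030–Q3 2031: $2,359 + $31,026 + $29,869 + $16,525 = $79,779 (under)
Q1 2031–Q4 2031: $31,026 + $29,869 + $16,525 + $14,346 = $91,766 (under)
No window exceeds $178,000.

No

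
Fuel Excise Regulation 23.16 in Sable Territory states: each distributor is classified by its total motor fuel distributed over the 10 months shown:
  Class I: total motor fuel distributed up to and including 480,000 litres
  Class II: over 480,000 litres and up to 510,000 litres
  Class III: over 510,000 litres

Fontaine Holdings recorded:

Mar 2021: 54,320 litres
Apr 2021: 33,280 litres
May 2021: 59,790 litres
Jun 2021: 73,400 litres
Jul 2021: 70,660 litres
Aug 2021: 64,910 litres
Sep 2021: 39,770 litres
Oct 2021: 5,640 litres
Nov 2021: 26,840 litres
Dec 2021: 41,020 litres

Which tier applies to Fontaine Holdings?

Class I

Total motor fuel distributed: 54,320 litres + 33,280 litres + 59,790 litres + 73,400 litres + 70,660 litres + 64,910 litres + 39,770 litres + 5,640 litres + 26,840 litres + 41,020 litres = 469,630 litres.
469,630 litres ≤ 480,000 litres, so Class I applies.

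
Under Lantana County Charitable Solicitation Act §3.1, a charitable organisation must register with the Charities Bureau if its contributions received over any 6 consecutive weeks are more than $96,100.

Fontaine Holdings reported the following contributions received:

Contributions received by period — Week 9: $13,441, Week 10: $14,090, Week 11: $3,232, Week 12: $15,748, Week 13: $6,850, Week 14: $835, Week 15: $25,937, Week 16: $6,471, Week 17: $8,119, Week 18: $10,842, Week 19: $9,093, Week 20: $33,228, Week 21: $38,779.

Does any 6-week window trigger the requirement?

Week 9–Week 14: $13,441 + $14,090 + $3,232 + $15,748 + $6,850 + $835 = $54,196 (under)
Week 10–Week 15: $14,090 + $3,232 + $15,748 + $6,850 + $835 + $25,937 = $66,692 (under)
Week 11–Week 16: $3,232 + $15,748 + $6,850 + $835 + $25,937 + $6,471 = $59,073 (under)
Week 12–Week 17: $15,748 + $6,850 + $835 + $25,937 + $6,471 + $8,119 = $63,960 (under)
Week 13–Week 18: $6,850 + $835 + $25,937 + $6,471 + $8,119 + $10,842 = $59,054 (under)
Week 14–Week 19: $835 + $25,937 + $6,471 + $8,119 + $10,842 + $9,093 = $61,297 (under)
Week 15–Week 20: $25,937 + $6,471 + $8,119 + $10,842 + $9,093 + $33,228 = $93,690 (under)
Week 16–Week 21: $6,471 + $8,119 + $10,842 + $9,093 + $33,228 + $38,779 = $106,532 (over)
At least one window exceeds $96,100.

Yes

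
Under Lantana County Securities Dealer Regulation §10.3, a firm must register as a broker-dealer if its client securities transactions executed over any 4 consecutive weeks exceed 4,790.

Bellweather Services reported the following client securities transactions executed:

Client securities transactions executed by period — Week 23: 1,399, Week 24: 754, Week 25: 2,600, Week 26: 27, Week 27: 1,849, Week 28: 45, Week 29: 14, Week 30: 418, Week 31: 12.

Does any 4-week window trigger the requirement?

Yes

Week 23–Week 26: 1,399 + 754 + 2,600 + 27 = 4,780 (under)
Week 24–Week 27: 754 + 2,600 + 27 + 1,849 = 5,230 (over)
Week 25–Week 28: 2,600 + 27 + 1,849 + 45 = 4,521 (under)
Week 26–Week 29: 27 + 1,849 + 45 + 14 = 1,935 (under)
Week 27–Week 30: 1,849 + 45 + 14 + 418 = 2,326 (under)
Week 28–Week 31: 45 + 14 + 418 + 12 = 489 (under)
At least one window exceeds 4,790.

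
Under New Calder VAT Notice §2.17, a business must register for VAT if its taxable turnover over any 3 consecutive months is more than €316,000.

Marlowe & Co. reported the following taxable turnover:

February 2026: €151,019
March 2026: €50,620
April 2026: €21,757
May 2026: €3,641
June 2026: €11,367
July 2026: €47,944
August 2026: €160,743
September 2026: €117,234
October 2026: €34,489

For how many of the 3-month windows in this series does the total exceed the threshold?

February 2026–April 2026: €151,019 + €50,620 + €21,757 = €223,396 (under)
March 2026–May 2026: €50,620 + €21,757 + €3,641 = €76,018 (under)
April 2026–June 2026: €21,757 + €3,641 + €11,367 = €36,765 (under)
May 2026–July 2026: €3,641 + €11,367 + €47,944 = €62,952 (under)
June 2026–August 2026: €11,367 + €47,944 + €160,743 = €220,054 (under)
July 2026–September 2026: €47,944 + €160,743 + €117,234 = €325,921 (over)
August 2026–October 2026: €160,743 + €117,234 + €34,489 = €312,466 (under)
1 window exceeds the threshold.

1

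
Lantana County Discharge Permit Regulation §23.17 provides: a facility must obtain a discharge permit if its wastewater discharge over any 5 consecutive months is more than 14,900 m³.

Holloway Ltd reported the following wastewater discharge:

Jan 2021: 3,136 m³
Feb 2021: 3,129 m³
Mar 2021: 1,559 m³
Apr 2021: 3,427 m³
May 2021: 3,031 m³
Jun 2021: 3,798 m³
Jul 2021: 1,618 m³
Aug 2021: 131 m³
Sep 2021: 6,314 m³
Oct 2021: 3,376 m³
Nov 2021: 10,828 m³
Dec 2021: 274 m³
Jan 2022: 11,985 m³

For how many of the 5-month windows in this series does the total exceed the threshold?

Jan 2021–May 2021: 3,136 m³ + 3,129 m³ + 1,559 m³ + 3,427 m³ + 3,031 m³ = 14,282 m³ (under)
Feb 2021–Jun 2021: 3,129 m³ + 1,559 m³ + 3,427 m³ + 3,031 m³ + 3,798 m³ = 14,944 m³ (over)
Mar 2021–Jul 2021: 1,559 m³ + 3,427 m³ + 3,031 m³ + 3,798 m³ + 1,618 m³ = 13,433 m³ (under)
Apr 2021–Aug 2021: 3,427 m³ + 3,031 m³ + 3,798 m³ + 1,618 m³ + 131 m³ = 12,005 m³ (under)
May 2021–Sep 2021: 3,031 m³ + 3,798 m³ + 1,618 m³ + 131 m³ + 6,314 m³ = 14,892 m³ (under)
Jun 2021–Oct 2021: 3,798 m³ + 1,618 m³ + 131 m³ + 6,314 m³ + 3,376 m³ = 15,237 m³ (over)
Jul 2021–Nov 2021: 1,618 m³ + 131 m³ + 6,314 m³ + 3,376 m³ + 10,828 m³ = 22,267 m³ (over)
Aug 2021–Dec 2021: 131 m³ + 6,314 m³ + 3,376 m³ + 10,828 m³ + 274 m³ = 20,923 m³ (over)
Sep 2021–Jan 2022: 6,314 m³ + 3,376 m³ + 10,828 m³ + 274 m³ + 11,985 m³ = 32,777 m³ (over)
5 windows exceed the threshold.

5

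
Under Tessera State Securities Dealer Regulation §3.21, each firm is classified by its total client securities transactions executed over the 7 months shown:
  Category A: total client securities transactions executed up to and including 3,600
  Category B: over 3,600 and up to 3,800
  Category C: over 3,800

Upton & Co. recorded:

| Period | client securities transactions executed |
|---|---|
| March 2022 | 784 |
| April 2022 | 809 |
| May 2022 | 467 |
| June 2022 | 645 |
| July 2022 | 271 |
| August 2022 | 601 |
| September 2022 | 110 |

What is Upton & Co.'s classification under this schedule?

Category B

Total client securities transactions executed: 784 + 809 + 467 + 645 + 271 + 601 + 110 = 3,687.
3,600 < 3,687 ≤ 3,800, so Category B applies.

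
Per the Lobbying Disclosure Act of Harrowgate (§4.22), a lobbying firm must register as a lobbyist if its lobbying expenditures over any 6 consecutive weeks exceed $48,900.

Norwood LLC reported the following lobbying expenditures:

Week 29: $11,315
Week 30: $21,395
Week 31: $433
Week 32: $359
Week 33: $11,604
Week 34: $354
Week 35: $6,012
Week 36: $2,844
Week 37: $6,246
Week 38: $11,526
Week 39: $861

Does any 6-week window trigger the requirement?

No

Week 29–Week 34: $11,315 + $21,395 + $433 + $359 + $11,604 + $354 = $45,460 (under)
Week 30–Week 35: $21,395 + $433 + $359 + $11,604 + $354 + $6,012 = $40,157 (under)
Week 31–Week 36: $433 + $359 + $11,604 + $354 + $6,012 + $2,844 = $21,606 (under)
Week 32–Week 37: $359 + $11,604 + $354 + $6,012 + $2,844 + $6,246 = $27,419 (under)
Week 33–Week 38: $11,604 + $354 + $6,012 + $2,844 + $6,246 + $11,526 = $38,586 (under)
Week 34–Week 39: $354 + $6,012 + $2,844 + $6,246 + $11,526 + $861 = $27,843 (under)
No window exceeds $48,900.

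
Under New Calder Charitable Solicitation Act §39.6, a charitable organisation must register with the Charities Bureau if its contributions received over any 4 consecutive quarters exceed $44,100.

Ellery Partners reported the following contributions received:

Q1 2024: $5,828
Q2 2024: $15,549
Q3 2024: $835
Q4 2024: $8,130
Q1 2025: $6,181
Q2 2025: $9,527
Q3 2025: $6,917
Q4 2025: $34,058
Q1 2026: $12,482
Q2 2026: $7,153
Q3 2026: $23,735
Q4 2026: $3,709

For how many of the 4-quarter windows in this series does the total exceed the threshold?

Q1 2024–Q4 2024: $5,828 + $15,549 + $835 + $8,130 = $30,342 (under)
Q2 2024–Q1 2025: $15,549 + $835 + $8,130 + $6,181 = $30,695 (under)
Q3 2024–Q2 2025: $835 + $8,130 + $6,181 + $9,527 = $24,673 (under)
Q4 2024–Q3 2025: $8,130 + $6,181 + $9,527 + $6,917 = $30,755 (under)
Q1 2025–Q4 2025: $6,181 + $9,527 + $6,917 + $34,058 = $56,683 (over)
Q2 2025–Q1 2026: $9,527 + $6,917 + $34,058 + $12,482 = $62,984 (over)
Q3 2025–Q2 2026: $6,917 + $34,058 + $12,482 + $7,153 = $60,610 (over)
Q4 2025–Q3 2026: $34,058 + $12,482 + $7,153 + $23,735 = $77,428 (over)
Q1 2026–Q4 2026: $12,482 + $7,153 + $23,735 + $3,709 = $47,079 (over)
5 windows exceed the threshold.

5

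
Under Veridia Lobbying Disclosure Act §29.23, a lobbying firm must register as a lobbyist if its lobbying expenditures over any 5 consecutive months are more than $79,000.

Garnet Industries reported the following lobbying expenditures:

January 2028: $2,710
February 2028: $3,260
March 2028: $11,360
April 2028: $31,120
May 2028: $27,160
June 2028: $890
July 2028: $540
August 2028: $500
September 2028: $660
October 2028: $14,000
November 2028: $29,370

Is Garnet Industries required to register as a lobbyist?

January 2028–May 2028: $2,710 + $3,260 + $11,360 + $31,120 + $27,160 = $75,610 (under)
February 2028–June 2028: $3,260 + $11,360 + $31,120 + $27,160 + $890 = $73,790 (under)
March 2028–July 2028: $11,360 + $31,120 + $27,160 + $890 + $540 = $71,070 (under)
April 2028–August 2028: $31,120 + $27,160 + $890 + $540 + $500 = $60,210 (under)
May 2028–September 2028: $27,160 + $890 + $540 + $500 + $660 = $29,750 (under)
June 2028–October 2028: $890 + $540 + $500 + $660 + $14,000 = $16,590 (under)
July 2028–November 2028: $540 + $500 + $660 + $14,000 + $29,370 = $45,070 (under)
No window exceeds $79,000.

No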